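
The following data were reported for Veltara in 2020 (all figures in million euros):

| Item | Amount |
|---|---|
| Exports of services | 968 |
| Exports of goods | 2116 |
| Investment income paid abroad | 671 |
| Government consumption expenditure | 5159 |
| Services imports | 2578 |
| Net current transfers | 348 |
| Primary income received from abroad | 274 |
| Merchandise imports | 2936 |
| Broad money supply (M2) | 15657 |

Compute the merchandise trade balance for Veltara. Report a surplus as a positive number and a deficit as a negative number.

-820

Goods balance = 2116 - 2936 = -820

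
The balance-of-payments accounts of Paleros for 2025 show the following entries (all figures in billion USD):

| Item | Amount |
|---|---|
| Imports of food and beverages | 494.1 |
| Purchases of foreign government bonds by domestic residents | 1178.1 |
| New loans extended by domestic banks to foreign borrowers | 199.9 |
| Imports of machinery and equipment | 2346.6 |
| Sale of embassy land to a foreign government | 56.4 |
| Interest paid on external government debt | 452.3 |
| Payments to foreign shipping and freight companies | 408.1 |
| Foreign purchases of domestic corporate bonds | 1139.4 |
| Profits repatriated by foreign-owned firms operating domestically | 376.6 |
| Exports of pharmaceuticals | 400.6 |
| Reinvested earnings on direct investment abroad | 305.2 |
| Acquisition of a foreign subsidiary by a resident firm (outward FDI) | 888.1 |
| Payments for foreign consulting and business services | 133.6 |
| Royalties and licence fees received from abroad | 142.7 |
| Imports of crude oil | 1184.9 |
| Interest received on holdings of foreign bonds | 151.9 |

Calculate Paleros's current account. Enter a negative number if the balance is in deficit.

-4395.8

Goods: -2346.6 - 494.1 + 400.6 - 1184.9 = -3625.0
Services: -408.1 + 142.7 - 133.6 = -399.0
Primary income: -452.3 + 151.9 - 376.6 + 305.2 = -371.8
Current account = (-3625.0) + (-399.0) + (-371.8) = -4395.8
(Excluded from the current account — financial account: purchases of foreign government bonds by domestic residents 1178.1, new loans extended by domestic banks to foreign borrowers 199.9, foreign purchases of domestic corporate bonds 1139.4, acquisition of a foreign subsidiary by a resident firm (outward FDI) 888.1; capital account: sale of embassy land to a foreign government 56.4.)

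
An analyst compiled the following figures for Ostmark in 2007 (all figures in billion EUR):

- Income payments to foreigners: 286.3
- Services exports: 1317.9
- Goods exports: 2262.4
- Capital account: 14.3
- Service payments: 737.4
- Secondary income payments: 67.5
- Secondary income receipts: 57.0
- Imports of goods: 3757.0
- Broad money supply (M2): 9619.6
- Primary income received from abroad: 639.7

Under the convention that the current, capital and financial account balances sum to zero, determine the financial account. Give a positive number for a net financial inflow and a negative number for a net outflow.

556.9

Goods balance = 2262.4 - 3757.0 = -1494.6
Services balance = 1317.9 - 737.4 = 580.5
Trade balance (goods + services) = -1494.6 + 580.5 = -914.1
Net primary income = 639.7 - 286.3 = 353.4
Net secondary income = 57.0 - 67.5 = -10.5
Current account = -914.1 + 353.4 + (-10.5) = -571.2
Financial account = -(-571.2 + 14.3) = 556.9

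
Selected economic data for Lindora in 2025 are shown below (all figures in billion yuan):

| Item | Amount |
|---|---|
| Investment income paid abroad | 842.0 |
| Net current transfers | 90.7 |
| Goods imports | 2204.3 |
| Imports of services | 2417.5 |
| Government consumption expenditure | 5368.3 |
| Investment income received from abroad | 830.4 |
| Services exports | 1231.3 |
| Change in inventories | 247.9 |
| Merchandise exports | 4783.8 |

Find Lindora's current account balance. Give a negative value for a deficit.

Goods balance = 4783.8 - 2204.3 = 2579.5
Services balance = 1231.3 - 2417.5 = -1186.2
Trade balance (goods + services) = 2579.5 + (-1186.2) = 1393.3
Net primary income = 830.4 - 842.0 = -11.6
Net secondary income = 90.7
Current account = 1393.3 + (-11.6) + 90.7 = 1472.4

1472.4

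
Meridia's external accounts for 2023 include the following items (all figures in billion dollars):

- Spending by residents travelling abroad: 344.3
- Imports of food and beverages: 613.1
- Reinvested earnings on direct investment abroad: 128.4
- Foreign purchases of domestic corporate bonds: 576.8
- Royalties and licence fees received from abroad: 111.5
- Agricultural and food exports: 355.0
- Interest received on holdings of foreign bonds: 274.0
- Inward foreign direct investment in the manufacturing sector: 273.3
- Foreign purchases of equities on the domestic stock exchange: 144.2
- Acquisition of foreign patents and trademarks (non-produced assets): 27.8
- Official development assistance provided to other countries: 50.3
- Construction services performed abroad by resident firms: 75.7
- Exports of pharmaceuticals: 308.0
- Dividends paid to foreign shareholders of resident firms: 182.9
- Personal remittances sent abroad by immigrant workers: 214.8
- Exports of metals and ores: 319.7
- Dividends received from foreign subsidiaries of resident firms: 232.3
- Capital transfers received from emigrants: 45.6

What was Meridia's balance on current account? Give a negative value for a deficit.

399.2

Goods: 308.0 + 319.7 + 355.0 - 613.1 = 369.6
Services: 75.7 + 111.5 - 344.3 = -157.1
Primary income: 128.4 - 182.9 + 274.0 + 232.3 = 451.8
Secondary income: -214.8 - 50.3 = -265.1
Current account = 369.6 + (-157.1) + 451.8 + (-265.1) = 399.2
(Excluded from the current account — financial account: foreign purchases of domestic corporate bonds 576.8, inward foreign direct investment in the manufacturing sector 273.3, foreign purchases of equities on the domestic stock exchange 144.2; capital account: acquisition of foreign patents and trademarks (non-produced assets) 27.8, capital transfers received from emigrants 45.6.)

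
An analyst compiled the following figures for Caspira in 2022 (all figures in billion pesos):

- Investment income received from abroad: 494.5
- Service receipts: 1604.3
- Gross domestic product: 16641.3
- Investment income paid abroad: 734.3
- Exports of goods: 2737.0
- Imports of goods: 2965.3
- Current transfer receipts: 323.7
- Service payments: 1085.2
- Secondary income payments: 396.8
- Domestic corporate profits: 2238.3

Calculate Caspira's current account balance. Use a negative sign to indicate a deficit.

-22.1

Goods balance = 2737.0 - 2965.3 = -228.3
Services balance = 1604.3 - 1085.2 = 519.1
Trade balance (goods + services) = -228.3 + 519.1 = 290.8
Net primary income = 494.5 - 734.3 = -239.8
Net secondary income = 323.7 - 396.8 = -73.1
Current account = 290.8 + (-239.8) + (-73.1) = -22.1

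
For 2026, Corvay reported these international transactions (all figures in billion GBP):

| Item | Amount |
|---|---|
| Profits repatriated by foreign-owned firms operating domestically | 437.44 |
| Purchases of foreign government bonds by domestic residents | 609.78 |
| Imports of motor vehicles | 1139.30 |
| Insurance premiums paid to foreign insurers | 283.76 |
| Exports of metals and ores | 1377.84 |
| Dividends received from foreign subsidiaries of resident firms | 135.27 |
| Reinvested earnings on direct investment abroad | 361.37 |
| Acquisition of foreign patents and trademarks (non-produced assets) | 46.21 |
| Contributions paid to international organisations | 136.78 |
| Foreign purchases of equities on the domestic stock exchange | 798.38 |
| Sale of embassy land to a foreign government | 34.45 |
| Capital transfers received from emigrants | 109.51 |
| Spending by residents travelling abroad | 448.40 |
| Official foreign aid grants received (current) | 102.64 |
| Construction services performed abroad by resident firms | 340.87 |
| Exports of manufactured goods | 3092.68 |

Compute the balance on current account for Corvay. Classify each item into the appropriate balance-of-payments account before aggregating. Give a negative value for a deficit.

2964.99

Goods: 3092.68 - 1139.30 + 1377.84 = 3331.22
Services: -283.76 - 448.40 + 340.87 = -391.29
Primary income: 361.37 + 135.27 - 437.44 = 59.20
Secondary income: -136.78 + 102.64 = -34.14
Current account = 3331.22 + (-391.29) + 59.20 + (-34.14) = 2964.99
(Excluded from the current account — financial account: purchases of foreign government bonds by domestic residents 609.78, foreign purchases of equities on the domestic stock exchange 798.38; capital account: acquisition of foreign patents and trademarks (non-produced assets) 46.21, sale of embassy land to a foreign government 34.45, capital transfers received from emigrants 109.51.)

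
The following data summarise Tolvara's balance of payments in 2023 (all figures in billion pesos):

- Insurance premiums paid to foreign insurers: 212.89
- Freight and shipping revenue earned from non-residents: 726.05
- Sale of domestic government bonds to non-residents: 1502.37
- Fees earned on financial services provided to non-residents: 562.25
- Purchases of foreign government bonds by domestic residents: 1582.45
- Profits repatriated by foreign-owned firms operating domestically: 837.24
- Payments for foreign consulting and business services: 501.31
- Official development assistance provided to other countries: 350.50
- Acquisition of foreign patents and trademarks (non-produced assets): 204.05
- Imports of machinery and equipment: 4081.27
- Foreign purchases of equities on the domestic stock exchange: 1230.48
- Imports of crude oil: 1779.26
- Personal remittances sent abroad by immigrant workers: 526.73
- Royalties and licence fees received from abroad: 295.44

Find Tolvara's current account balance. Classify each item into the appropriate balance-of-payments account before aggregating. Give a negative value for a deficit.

-6705.46

Goods: -1779.26 - 4081.27 = -5860.53
Services: 726.05 + 295.44 + 562.25 - 501.31 - 212.89 = 869.54
Primary income: -837.24
Secondary income: -350.50 - 526.73 = -877.23
Current account = (-5860.53) + 869.54 + (-837.24) + (-877.23) = -6705.46
(Excluded from the current account — financial account: sale of domestic government bonds to non-residents 1502.37, purchases of foreign government bonds by domestic residents 1582.45, foreign purchases of equities on the domestic stock exchange 1230.48; capital account: acquisition of foreign patents and trademarks (non-produced assets) 204.05.)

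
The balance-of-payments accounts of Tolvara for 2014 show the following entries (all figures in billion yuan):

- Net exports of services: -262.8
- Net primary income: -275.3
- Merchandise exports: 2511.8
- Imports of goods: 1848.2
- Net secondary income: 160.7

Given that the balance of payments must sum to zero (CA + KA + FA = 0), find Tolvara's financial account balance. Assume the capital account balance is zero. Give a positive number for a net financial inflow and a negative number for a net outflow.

-286.2

Goods balance = 2511.8 - 1848.2 = 663.6
Services balance = -262.8
Trade balance (goods + services) = 663.6 + (-262.8) = 400.8
Net primary income = -275.3
Net secondary income = 160.7
Current account = 400.8 + (-275.3) + 160.7 = 286.2
Financial account = -(286.2) = -286.2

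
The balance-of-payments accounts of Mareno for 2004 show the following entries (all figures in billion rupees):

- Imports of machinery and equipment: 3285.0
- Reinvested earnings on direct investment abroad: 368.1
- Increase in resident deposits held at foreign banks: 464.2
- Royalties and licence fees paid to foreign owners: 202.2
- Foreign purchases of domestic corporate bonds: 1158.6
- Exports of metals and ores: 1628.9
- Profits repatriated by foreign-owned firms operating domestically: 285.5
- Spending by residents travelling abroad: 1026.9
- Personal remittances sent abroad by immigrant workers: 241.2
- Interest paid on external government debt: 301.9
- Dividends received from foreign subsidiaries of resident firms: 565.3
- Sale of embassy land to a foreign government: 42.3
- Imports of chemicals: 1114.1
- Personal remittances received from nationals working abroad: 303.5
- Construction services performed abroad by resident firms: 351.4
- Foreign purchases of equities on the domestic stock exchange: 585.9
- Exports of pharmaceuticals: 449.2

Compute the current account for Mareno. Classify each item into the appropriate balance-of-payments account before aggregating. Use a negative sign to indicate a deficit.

Goods: -3285.0 - 1114.1 + 449.2 + 1628.9 = -2321.0
Services: -202.2 + 351.4 - 1026.9 = -877.7
Primary income: 368.1 - 285.5 - 301.9 + 565.3 = 346.0
Secondary income: 303.5 - 241.2 = 62.3
Current account = (-2321.0) + (-877.7) + 346.0 + 62.3 = -2790.4
(Excluded from the current account — financial account: increase in resident deposits held at foreign banks 464.2, foreign purchases of domestic corporate bonds 1158.6, foreign purchases of equities on the domestic stock exchange 585.9; capital account: sale of embassy land to a foreign government 42.3.)

-2790.4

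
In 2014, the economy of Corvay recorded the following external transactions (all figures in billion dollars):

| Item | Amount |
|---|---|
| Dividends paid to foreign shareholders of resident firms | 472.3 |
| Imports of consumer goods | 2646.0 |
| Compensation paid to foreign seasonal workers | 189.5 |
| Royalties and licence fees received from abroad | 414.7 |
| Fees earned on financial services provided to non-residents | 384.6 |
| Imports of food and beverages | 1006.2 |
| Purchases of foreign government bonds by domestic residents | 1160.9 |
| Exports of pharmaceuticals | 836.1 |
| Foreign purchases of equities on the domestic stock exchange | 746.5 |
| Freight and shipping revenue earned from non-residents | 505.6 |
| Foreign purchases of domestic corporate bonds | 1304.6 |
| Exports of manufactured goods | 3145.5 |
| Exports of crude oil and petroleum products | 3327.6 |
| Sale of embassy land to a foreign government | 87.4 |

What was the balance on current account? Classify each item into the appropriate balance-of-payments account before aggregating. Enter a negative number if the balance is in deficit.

Goods: -2646.0 + 836.1 + 3327.6 + 3145.5 - 1006.2 = 3657.0
Services: 505.6 + 414.7 + 384.6 = 1304.9
Primary income: -472.3 - 189.5 = -661.8
Current account = 3657.0 + 1304.9 + (-661.8) = 4300.1
(Excluded from the current account — financial account: purchases of foreign government bonds by domestic residents 1160.9, foreign purchases of equities on the domestic stock exchange 746.5, foreign purchases of domestic corporate bonds 1304.6; capital account: sale of embassy land to a foreign government 87.4.)

4300.1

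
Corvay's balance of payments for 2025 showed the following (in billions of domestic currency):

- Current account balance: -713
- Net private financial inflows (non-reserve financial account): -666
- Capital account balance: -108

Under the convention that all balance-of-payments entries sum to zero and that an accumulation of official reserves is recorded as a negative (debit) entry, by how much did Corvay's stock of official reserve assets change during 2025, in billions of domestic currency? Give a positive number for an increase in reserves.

-1487

Official reserve transactions balance = -((-713) + (-108) + (-666)) = 1487
An accumulation of reserves is recorded as a debit (negative entry), so the change in the stock of reserves is the negative of that balance.
Change in official reserves = -(1487) = -1487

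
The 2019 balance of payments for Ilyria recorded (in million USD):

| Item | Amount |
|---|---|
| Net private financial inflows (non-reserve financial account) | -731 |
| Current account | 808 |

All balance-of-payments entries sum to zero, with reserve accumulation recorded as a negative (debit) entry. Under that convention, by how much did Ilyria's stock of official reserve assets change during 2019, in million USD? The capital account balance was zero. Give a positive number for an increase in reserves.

Official reserve transactions balance = -(808 + (-731)) = -77
An accumulation of reserves is recorded as a debit (negative entry), so the change in the stock of reserves is the negative of that balance.
Change in official reserves = -(-77) = 77

77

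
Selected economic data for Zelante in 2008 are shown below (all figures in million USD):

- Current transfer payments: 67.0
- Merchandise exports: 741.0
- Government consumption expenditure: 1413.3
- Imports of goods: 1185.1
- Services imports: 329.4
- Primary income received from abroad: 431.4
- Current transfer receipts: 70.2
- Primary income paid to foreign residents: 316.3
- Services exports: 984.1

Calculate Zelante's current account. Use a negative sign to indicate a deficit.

328.9

Goods balance = 741.0 - 1185.1 = -444.1
Services balance = 984.1 - 329.4 = 654.7
Trade balance (goods + services) = -444.1 + 654.7 = 210.6
Net primary income = 431.4 - 316.3 = 115.1
Net secondary income = 70.2 - 67.0 = 3.2
Current account = 210.6 + 115.1 + 3.2 = 328.9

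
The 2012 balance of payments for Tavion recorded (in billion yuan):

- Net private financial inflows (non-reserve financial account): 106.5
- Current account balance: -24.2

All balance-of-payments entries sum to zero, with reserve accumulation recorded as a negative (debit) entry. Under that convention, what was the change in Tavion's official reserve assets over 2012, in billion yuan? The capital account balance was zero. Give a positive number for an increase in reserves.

82.3

Official reserve transactions balance = -((-24.2) + 106.5) = -82.3
An accumulation of reserves is recorded as a debit (negative entry), so the change in the stock of reserves is the negative of that balance.
Change in official reserves = -(-82.3) = 82.3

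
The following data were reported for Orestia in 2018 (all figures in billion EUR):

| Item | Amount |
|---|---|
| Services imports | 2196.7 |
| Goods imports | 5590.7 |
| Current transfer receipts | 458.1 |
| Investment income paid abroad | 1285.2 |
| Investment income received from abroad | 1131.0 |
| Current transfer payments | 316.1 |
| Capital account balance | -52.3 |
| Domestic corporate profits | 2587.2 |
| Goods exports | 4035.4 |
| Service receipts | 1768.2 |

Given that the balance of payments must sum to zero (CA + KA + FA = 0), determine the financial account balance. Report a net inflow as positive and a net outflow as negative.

Goods balance = 4035.4 - 5590.7 = -1555.3
Services balance = 1768.2 - 2196.7 = -428.5
Trade balance (goods + services) = -1555.3 + (-428.5) = -1983.8
Net primary income = 1131.0 - 1285.2 = -154.2
Net secondary income = 458.1 - 316.1 = 142.0
Current account = -1983.8 + (-154.2) + 142.0 = -1996.0
Financial account = -(-1996.0 + (-52.3)) = 2048.3

2048.3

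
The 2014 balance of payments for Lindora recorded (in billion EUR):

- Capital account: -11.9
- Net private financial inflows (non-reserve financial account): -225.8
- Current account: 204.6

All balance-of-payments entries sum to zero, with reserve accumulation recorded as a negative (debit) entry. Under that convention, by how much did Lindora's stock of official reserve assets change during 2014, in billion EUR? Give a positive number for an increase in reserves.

-33.1

Official reserve transactions balance = -(204.6 + (-11.9) + (-225.8)) = 33.1
An accumulation of reserves is recorded as a debit (negative entry), so the change in the stock of reserves is the negative of that balance.
Change in official reserves = -(33.1) = -33.1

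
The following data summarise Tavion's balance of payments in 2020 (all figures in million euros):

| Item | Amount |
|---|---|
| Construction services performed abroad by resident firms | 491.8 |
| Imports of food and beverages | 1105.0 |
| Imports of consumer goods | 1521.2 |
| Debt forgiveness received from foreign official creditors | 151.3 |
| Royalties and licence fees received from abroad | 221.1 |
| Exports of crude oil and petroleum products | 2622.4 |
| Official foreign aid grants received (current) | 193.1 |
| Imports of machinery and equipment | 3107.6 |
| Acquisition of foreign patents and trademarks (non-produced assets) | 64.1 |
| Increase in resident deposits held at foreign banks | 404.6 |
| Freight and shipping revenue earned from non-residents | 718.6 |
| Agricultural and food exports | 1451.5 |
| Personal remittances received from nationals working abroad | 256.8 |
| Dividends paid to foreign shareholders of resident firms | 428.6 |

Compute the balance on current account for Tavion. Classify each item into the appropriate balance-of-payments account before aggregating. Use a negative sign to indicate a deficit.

Goods: 2622.4 - 1521.2 - 3107.6 - 1105.0 + 1451.5 = -1659.9
Services: 491.8 + 718.6 + 221.1 = 1431.5
Primary income: -428.6
Secondary income: 256.8 + 193.1 = 449.9
Current account = (-1659.9) + 1431.5 + (-428.6) + 449.9 = -207.1
(Excluded from the current account — capital account: debt forgiveness received from foreign official creditors 151.3, acquisition of foreign patents and trademarks (non-produced assets) 64.1; financial account: increase in resident deposits held at foreign banks 404.6.)

-207.1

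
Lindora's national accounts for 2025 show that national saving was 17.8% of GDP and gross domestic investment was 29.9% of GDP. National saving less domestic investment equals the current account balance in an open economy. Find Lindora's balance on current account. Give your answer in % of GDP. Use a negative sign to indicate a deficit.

CA = S - I = 17.8 - 29.9 = -12.1

-12.1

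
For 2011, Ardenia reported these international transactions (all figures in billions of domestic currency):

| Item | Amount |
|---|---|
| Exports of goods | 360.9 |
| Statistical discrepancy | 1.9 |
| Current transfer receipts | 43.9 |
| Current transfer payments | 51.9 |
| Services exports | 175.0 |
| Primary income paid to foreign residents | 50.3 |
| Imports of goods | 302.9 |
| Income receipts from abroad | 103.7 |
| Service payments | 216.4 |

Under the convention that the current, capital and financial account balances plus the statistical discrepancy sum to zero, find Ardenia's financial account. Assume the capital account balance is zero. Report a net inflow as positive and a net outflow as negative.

Goods balance = 360.9 - 302.9 = 58.0
Services balance = 175.0 - 216.4 = -41.4
Trade balance (goods + services) = 58.0 + (-41.4) = 16.6
Net primary income = 103.7 - 50.3 = 53.4
Net secondary income = 43.9 - 51.9 = -8.0
Current account = 16.6 + 53.4 + (-8.0) = 62.0
Financial account = -(62.0 + 1.9) = -63.9

-63.9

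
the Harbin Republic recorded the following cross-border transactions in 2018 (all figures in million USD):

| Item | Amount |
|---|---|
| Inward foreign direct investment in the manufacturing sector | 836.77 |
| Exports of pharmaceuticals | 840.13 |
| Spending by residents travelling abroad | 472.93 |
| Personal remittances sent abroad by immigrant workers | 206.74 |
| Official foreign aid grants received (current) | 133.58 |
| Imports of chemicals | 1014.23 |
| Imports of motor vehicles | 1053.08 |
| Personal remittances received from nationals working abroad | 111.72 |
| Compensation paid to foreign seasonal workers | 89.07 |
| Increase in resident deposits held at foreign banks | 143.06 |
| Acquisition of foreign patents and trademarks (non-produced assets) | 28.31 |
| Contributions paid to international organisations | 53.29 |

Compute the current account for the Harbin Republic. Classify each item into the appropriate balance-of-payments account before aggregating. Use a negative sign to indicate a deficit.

-1803.91

Goods: -1053.08 - 1014.23 + 840.13 = -1227.18
Services: -472.93
Primary income: -89.07
Secondary income: -53.29 + 111.72 - 206.74 + 133.58 = -14.73
Current account = (-1227.18) + (-472.93) + (-89.07) + (-14.73) = -1803.91
(Excluded from the current account — financial account: inward foreign direct investment in the manufacturing sector 836.77, increase in resident deposits held at foreign banks 143.06; capital account: acquisition of foreign patents and trademarks (non-produced assets) 28.31.)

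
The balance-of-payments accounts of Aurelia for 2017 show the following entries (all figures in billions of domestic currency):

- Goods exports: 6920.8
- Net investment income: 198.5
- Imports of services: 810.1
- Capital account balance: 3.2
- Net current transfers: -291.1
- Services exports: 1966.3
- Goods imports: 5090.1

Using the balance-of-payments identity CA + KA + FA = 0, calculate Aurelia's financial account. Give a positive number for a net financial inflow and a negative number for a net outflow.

-2897.5

Goods balance = 6920.8 - 5090.1 = 1830.7
Services balance = 1966.3 - 810.1 = 1156.2
Trade balance (goods + services) = 1830.7 + 1156.2 = 2986.9
Net primary income = 198.5
Net secondary income = -291.1
Current account = 2986.9 + 198.5 + (-291.1) = 2894.3
Financial account = -(2894.3 + 3.2) = -2897.5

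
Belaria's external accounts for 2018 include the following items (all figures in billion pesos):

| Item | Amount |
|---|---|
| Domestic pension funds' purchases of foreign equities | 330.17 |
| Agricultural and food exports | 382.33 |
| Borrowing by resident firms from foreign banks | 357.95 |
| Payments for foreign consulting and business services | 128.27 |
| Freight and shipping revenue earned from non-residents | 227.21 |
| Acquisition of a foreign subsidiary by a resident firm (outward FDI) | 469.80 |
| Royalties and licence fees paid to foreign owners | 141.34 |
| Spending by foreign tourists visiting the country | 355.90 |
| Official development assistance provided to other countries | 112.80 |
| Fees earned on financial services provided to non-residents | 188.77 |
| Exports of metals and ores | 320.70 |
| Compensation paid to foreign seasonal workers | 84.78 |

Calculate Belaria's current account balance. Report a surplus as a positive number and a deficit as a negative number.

Goods: 382.33 + 320.70 = 703.03
Services: 188.77 - 128.27 + 227.21 + 355.90 - 141.34 = 502.27
Primary income: -84.78
Secondary income: -112.80
Current account = 703.03 + 502.27 + (-84.78) + (-112.80) = 1007.72
(Excluded from the current account — financial account: domestic pension funds' purchases of foreign equities 330.17, borrowing by resident firms from foreign banks 357.95, acquisition of a foreign subsidiary by a resident firm (outward FDI) 469.80.)

1007.72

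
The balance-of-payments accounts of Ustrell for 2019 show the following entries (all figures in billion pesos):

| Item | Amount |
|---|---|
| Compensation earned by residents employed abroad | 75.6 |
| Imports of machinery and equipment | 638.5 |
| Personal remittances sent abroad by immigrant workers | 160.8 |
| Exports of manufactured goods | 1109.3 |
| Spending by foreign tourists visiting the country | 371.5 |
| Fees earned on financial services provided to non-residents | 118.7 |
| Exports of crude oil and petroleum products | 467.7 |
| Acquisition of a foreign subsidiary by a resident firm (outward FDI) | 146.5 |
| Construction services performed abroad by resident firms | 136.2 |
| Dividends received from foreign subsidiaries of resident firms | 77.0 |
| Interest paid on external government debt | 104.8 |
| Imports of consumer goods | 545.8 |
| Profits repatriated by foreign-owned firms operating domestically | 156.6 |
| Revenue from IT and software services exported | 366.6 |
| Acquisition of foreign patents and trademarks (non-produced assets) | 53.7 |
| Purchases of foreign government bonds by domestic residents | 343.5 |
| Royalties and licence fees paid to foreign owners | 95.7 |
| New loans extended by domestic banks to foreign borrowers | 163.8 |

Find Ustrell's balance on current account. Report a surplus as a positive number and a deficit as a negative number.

Goods: 1109.3 - 545.8 + 467.7 - 638.5 = 392.7
Services: 136.2 + 366.6 - 95.7 + 118.7 + 371.5 = 897.3
Primary income: -104.8 + 75.6 + 77.0 - 156.6 = -108.8
Secondary income: -160.8
Current account = 392.7 + 897.3 + (-108.8) + (-160.8) = 1020.4
(Excluded from the current account — financial account: acquisition of a foreign subsidiary by a resident firm (outward FDI) 146.5, purchases of foreign government bonds by domestic residents 343.5, new loans extended by domestic banks to foreign borrowers 163.8; capital account: acquisition of foreign patents and trademarks (non-produced assets) 53.7.)

1020.4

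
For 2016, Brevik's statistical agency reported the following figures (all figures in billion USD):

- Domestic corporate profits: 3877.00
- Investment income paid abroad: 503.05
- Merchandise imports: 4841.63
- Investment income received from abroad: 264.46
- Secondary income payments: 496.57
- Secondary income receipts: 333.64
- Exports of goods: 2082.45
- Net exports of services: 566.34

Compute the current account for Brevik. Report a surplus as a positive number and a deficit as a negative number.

-2594.36

Goods balance = 2082.45 - 4841.63 = -2759.18
Services balance = 566.34
Trade balance (goods + services) = -2759.18 + 566.34 = -2192.84
Net primary income = 264.46 - 503.05 = -238.59
Net secondary income = 333.64 - 496.57 = -162.93
Current account = -2192.84 + (-238.59) + (-162.93) = -2594.36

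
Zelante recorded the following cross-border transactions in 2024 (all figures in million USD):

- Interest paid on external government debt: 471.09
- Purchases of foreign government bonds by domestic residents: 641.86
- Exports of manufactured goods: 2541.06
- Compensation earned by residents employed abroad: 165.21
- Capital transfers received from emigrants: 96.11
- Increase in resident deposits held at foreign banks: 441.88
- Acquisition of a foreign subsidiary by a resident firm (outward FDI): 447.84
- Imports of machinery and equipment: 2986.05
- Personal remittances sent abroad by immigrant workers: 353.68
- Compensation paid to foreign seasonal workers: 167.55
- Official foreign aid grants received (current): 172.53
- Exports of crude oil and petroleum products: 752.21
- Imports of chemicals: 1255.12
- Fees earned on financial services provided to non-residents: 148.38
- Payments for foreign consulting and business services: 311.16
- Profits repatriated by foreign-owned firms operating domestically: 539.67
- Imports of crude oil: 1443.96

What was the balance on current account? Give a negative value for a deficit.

-3748.89

Goods: -2986.05 - 1255.12 + 2541.06 + 752.21 - 1443.96 = -2391.86
Services: -311.16 + 148.38 = -162.78
Primary income: -539.67 + 165.21 - 471.09 - 167.55 = -1013.10
Secondary income: 172.53 - 353.68 = -181.15
Current account = (-2391.86) + (-162.78) + (-1013.10) + (-181.15) = -3748.89
(Excluded from the current account — financial account: purchases of foreign government bonds by domestic residents 641.86, increase in resident deposits held at foreign banks 441.88, acquisition of a foreign subsidiary by a resident firm (outward FDI) 447.84; capital account: capital transfers received from emigrants 96.11.)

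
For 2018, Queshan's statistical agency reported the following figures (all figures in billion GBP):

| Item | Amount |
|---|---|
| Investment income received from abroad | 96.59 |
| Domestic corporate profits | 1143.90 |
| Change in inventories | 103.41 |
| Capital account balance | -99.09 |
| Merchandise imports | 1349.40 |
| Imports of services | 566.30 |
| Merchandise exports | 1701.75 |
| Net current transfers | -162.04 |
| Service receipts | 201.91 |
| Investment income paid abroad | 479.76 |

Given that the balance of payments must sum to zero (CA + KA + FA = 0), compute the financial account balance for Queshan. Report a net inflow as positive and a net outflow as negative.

Goods balance = 1701.75 - 1349.40 = 352.35
Services balance = 201.91 - 566.30 = -364.39
Trade balance (goods + services) = 352.35 + (-364.39) = -12.04
Net primary income = 96.59 - 479.76 = -383.17
Net secondary income = -162.04
Current account = -12.04 + (-383.17) + (-162.04) = -557.25
Financial account = -(-557.25 + (-99.09)) = 656.34

656.34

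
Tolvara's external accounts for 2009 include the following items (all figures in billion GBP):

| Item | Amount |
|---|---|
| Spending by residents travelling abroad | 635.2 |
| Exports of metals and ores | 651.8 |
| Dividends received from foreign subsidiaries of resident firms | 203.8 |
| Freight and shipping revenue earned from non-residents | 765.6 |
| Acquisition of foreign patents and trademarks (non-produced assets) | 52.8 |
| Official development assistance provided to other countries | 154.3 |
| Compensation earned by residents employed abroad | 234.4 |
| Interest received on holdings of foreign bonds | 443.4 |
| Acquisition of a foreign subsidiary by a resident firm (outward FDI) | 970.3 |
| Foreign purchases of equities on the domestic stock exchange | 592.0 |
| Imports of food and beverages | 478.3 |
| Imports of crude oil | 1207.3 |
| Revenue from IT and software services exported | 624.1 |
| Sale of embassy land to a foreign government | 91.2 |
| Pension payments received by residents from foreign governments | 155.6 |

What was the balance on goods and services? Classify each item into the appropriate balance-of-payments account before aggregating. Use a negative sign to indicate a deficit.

Goods: 651.8 - 478.3 - 1207.3 = -1033.8
Services: 765.6 + 624.1 - 635.2 = 754.5
Trade balance = -1033.8 + 754.5 = -279.3
(Excluded from the trade balance — primary income: dividends received from foreign subsidiaries of resident firms 203.8, compensation earned by residents employed abroad 234.4, interest received on holdings of foreign bonds 443.4; capital account: acquisition of foreign patents and trademarks (non-produced assets) 52.8, sale of embassy land to a foreign government 91.2; secondary income: official development assistance provided to other countries 154.3, pension payments received by residents from foreign governments 155.6; financial account: acquisition of a foreign subsidiary by a resident firm (outward FDI) 970.3, foreign purchases of equities on the domestic stock exchange 592.0.)

-279.3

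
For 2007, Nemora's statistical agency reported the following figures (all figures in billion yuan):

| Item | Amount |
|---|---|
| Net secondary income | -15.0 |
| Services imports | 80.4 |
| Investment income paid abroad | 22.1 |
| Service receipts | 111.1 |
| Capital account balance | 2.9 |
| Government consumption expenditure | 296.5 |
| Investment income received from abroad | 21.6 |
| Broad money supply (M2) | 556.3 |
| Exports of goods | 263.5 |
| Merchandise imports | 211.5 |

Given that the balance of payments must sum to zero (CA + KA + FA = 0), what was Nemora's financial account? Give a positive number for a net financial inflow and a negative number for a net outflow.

Goods balance = 263.5 - 211.5 = 52.0
Services balance = 111.1 - 80.4 = 30.7
Trade balance (goods + services) = 52.0 + 30.7 = 82.7
Net primary income = 21.6 - 22.1 = -0.5
Net secondary income = -15.0
Current account = 82.7 + (-0.5) + (-15.0) = 67.2
Financial account = -(67.2 + 2.9) = -70.1

-70.1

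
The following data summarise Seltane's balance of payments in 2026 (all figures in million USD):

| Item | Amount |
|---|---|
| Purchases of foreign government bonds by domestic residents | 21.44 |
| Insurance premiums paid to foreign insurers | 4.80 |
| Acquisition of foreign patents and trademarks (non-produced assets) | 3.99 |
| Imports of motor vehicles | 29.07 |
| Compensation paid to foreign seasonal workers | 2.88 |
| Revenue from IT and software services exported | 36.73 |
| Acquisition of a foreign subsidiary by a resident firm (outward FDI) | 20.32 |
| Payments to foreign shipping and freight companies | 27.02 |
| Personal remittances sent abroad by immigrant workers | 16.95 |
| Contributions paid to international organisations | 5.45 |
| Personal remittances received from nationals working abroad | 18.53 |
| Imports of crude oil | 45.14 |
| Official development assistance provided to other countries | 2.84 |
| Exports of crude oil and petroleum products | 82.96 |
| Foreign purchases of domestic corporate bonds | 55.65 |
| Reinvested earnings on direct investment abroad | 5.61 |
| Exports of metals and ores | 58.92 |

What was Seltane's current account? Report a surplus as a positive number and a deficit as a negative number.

Goods: -29.07 - 45.14 + 82.96 + 58.92 = 67.67
Services: -4.80 - 27.02 + 36.73 = 4.91
Primary income: -2.88 + 5.61 = 2.73
Secondary income: -2.84 + 18.53 - 5.45 - 16.95 = -6.71
Current account = 67.67 + 4.91 + 2.73 + (-6.71) = 68.60
(Excluded from the current account — financial account: purchases of foreign government bonds by domestic residents 21.44, acquisition of a foreign subsidiary by a resident firm (outward FDI) 20.32, foreign purchases of domestic corporate bonds 55.65; capital account: acquisition of foreign patents and trademarks (non-produced assets) 3.99.)

68.60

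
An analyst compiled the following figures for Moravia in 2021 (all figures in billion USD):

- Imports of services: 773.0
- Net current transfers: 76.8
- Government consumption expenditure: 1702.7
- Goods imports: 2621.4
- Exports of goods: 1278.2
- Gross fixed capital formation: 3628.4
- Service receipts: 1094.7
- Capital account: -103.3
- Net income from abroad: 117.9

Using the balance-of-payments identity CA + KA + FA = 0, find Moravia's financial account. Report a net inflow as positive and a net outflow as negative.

Goods balance = 1278.2 - 2621.4 = -1343.2
Services balance = 1094.7 - 773.0 = 321.7
Trade balance (goods + services) = -1343.2 + 321.7 = -1021.5
Net primary income = 117.9
Net secondary income = 76.8
Current account = -1021.5 + 117.9 + 76.8 = -826.8
Financial account = -(-826.8 + (-103.3)) = 930.1

930.1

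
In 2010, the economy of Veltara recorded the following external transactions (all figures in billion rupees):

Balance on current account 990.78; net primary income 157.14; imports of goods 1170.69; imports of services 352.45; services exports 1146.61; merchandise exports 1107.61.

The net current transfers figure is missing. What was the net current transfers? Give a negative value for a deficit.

102.56

Current account = goods balance + services balance + net primary income + net secondary income
Sum of the known components = 888.22
Net current transfers = CA - (known components) = 990.78 - 888.22 = 102.56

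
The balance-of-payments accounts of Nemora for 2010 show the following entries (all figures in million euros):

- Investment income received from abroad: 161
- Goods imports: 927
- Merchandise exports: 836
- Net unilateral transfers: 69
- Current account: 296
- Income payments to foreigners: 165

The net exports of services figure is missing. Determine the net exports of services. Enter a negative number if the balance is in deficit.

Current account = goods balance + services balance + net primary income + net secondary income
Sum of the known components = -26
Net exports of services = CA - (known components) = 296 - (-26) = 322

322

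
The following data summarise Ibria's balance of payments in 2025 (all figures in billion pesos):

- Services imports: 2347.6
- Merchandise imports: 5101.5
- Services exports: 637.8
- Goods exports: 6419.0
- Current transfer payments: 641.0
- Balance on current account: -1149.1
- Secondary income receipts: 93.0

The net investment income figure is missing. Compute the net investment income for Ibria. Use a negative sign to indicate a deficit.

Current account = goods balance + services balance + net primary income + net secondary income
Sum of the known components = -940.3
Net investment income = CA - (known components) = -1149.1 - (-940.3) = -208.8

-208.8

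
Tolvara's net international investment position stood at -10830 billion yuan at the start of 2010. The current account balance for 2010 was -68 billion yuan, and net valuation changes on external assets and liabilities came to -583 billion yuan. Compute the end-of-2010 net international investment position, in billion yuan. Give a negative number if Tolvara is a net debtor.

-11481

Change in NIIP = current account + net valuation change = -68 + (-583) = -651
End-of-year NIIP = -10830 + (-651) = -11481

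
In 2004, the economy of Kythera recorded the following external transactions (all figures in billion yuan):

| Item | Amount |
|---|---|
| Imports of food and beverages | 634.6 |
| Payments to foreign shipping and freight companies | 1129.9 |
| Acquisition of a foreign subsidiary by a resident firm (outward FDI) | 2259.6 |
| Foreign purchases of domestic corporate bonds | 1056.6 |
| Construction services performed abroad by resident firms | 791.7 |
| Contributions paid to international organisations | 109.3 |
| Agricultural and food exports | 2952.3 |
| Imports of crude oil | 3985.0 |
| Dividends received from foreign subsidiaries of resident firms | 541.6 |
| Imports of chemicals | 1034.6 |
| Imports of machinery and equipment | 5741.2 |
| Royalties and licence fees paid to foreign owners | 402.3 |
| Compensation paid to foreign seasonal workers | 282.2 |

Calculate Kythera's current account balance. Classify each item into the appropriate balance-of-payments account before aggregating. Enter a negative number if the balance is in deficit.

-9033.5

Goods: 2952.3 - 1034.6 - 5741.2 - 634.6 - 3985.0 = -8443.1
Services: 791.7 - 1129.9 - 402.3 = -740.5
Primary income: 541.6 - 282.2 = 259.4
Secondary income: -109.3
Current account = (-8443.1) + (-740.5) + 259.4 + (-109.3) = -9033.5
(Excluded from the current account — financial account: acquisition of a foreign subsidiary by a resident firm (outward FDI) 2259.6, foreign purchases of domestic corporate bonds 1056.6.)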